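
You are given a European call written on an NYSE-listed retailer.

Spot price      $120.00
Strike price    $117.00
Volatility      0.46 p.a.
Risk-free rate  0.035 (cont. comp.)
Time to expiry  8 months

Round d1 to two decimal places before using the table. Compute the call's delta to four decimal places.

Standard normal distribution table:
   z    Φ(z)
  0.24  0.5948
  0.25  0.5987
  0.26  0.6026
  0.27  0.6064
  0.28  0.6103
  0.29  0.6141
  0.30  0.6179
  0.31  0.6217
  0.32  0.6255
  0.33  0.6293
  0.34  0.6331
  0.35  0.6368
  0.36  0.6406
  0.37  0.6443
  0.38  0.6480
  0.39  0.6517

σ√T = 0.46 × 0.8165 = 0.3756
ln(S/K) + (r + σ²/2)T = ln(120/117) + (0.035 + 0.46²/2)·0.6667 = 0.0253 + 0.0939 = 0.1192
d₁ = 0.1192 / 0.3756 = 0.3173 ≈ 0.32
N(d₁) = N(0.32) = 0.6255
Δ_call = N(d₁) = 0.6255

0.6255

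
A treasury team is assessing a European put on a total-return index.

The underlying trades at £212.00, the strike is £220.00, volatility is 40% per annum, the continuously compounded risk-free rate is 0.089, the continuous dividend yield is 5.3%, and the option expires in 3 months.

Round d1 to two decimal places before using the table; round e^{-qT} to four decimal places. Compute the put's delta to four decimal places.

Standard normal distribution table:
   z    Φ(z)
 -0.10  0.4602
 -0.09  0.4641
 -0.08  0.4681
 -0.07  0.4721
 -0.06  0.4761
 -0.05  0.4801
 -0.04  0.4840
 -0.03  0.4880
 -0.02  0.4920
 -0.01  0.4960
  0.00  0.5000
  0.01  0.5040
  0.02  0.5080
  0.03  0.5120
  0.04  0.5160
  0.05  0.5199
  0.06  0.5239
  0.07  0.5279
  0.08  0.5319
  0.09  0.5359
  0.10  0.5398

T = 0.25;  σ√T = 0.2000
d₁ = [ln(212/220) + (0.089 − 0.053 + ½·0.4²)·0.25] / (σ√T) = (-0.0370 + 0.0290) / 0.2000 = -0.0402 → -0.04
N(d₁) = N(-0.04) = 0.4840
Δ_put = e^(−qT)·(N(d₁) − 1) = 0.9868·(0.4840 − 1) = -0.5092

-0.5092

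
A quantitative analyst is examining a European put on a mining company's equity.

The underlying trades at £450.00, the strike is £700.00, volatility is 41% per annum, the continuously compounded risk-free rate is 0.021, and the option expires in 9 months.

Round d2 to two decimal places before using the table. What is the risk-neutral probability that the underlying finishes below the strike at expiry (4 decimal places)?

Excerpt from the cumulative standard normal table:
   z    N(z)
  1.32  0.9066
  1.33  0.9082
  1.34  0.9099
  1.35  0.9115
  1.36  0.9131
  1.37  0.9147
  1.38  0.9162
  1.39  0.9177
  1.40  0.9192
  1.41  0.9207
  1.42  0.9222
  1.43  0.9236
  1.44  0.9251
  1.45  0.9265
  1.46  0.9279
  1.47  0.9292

0.9162

T = 0.75;  σ√T = 0.3551
d₁ = [ln(450/700) + (0.021 + 0.41²/2)·0.75] / 0.3551 = [-0.4418 + 0.0788] / 0.3551 = -1.0225 which rounds to -1.02
d₂ = d₁ − σ√T = -1.0225 − 0.3551 = -1.3775 which rounds to -1.38
Pr(exercise) under Q = N(−d₂) = N(1.38) = 0.9162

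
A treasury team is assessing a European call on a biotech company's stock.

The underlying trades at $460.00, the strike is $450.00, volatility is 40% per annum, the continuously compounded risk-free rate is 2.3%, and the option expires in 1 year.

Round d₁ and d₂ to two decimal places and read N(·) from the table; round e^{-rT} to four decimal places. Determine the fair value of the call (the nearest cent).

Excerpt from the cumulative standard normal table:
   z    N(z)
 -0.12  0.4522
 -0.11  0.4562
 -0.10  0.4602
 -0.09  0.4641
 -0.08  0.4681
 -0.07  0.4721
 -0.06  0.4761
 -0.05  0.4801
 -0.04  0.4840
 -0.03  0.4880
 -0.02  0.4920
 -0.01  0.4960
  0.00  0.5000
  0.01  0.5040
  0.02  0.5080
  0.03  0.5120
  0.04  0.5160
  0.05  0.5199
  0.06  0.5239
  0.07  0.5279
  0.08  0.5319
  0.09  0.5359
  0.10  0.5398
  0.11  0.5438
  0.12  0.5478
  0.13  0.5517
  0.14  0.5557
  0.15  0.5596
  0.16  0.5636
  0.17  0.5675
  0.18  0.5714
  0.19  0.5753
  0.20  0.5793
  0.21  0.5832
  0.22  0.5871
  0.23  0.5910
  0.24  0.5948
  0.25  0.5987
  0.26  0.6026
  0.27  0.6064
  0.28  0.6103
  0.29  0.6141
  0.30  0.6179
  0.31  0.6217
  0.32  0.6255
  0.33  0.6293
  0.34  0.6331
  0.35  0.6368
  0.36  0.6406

$81.88

σ√T = 0.4·√1 = 0.4000
d₁ = [ln(460/450) + (0.023 + 0.4²/2)·1] / 0.4000 = [0.0220 + 0.1030] / 0.4000 = 0.3124 → 0.31
d₂ = d₁ − σ√T = 0.3124 − 0.4000 = -0.0876 → -0.09
exp(−rT) = exp(−0.023·1) = 0.9773
N(d₁) = N(0.31) = 0.6217;  N(d₂) = N(-0.09) = 0.4641
C = 460·0.6217 − 450·0.9773·0.4641 = 285.9820 − 204.1042 = 81.8778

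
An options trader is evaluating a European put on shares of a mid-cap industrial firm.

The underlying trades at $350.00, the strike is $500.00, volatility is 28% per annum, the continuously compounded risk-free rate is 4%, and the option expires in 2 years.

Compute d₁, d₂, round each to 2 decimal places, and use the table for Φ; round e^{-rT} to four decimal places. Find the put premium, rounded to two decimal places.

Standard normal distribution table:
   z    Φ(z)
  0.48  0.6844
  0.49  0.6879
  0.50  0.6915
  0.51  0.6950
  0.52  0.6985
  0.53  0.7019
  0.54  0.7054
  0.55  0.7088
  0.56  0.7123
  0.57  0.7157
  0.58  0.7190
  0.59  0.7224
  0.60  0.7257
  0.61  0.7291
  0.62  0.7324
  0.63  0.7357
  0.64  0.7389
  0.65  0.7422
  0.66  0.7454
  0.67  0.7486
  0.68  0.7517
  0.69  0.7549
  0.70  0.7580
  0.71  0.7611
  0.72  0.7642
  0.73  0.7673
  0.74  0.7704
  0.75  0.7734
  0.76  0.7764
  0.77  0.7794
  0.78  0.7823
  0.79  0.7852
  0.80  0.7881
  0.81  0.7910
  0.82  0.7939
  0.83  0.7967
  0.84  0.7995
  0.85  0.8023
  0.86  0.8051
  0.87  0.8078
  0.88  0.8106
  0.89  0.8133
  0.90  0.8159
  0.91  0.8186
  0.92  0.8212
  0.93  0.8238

σ√T = 0.28 × 1.4142 = 0.3960
d₁ = [ln(350/500) + (0.04 + ½·0.28²)·2] / (σ√T) = (-0.3567 + 0.1584) / 0.3960 = -0.5007 ≈ -0.50
d₂ = -0.5007 − 0.3960 = -0.8967 ≈ -0.90
exp(−rT) = exp(−0.04·2) = 0.9231
N(−d₂) = N(0.90) = 0.8159;  N(−d₁) = N(0.50) = 0.6915
P = 500·0.9231·0.8159 − 350·0.6915 = 376.5786 − 242.0250 = 134.5536

$134.55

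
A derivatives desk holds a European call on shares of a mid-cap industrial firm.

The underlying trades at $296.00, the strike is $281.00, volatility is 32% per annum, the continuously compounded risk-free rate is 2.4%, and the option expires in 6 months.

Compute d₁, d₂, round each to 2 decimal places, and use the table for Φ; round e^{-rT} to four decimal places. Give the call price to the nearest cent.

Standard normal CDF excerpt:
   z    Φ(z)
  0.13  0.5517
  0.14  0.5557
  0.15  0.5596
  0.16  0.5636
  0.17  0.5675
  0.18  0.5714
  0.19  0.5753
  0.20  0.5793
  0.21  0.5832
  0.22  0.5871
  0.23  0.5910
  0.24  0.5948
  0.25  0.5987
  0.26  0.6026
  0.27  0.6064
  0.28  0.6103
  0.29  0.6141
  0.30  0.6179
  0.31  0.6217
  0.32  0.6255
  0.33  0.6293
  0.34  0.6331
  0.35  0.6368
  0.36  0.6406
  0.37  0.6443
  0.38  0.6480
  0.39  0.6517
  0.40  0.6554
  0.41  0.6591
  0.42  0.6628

$36.43

σ√T = 0.32·√0.5 = 0.2263
ln(S/K) + (r + σ²/2)T = ln(296/281) + (0.024 + 0.32²/2)·0.5 = 0.0520 + 0.0376 = 0.0896
d₁ = 0.0896 / 0.2263 = 0.3960 ⇒ 0.40
d₂ = d₁ − σ√T = 0.3960 − 0.2263 = 0.1697 ⇒ 0.17
exp(−rT) = exp(−0.024·0.5) = 0.9881
N(d₁) = N(0.40) = 0.6554;  N(d₂) = N(0.17) = 0.5675
C = 296·0.6554 − 281·0.9881·0.5675 = 193.9984 − 157.5698 = 36.4286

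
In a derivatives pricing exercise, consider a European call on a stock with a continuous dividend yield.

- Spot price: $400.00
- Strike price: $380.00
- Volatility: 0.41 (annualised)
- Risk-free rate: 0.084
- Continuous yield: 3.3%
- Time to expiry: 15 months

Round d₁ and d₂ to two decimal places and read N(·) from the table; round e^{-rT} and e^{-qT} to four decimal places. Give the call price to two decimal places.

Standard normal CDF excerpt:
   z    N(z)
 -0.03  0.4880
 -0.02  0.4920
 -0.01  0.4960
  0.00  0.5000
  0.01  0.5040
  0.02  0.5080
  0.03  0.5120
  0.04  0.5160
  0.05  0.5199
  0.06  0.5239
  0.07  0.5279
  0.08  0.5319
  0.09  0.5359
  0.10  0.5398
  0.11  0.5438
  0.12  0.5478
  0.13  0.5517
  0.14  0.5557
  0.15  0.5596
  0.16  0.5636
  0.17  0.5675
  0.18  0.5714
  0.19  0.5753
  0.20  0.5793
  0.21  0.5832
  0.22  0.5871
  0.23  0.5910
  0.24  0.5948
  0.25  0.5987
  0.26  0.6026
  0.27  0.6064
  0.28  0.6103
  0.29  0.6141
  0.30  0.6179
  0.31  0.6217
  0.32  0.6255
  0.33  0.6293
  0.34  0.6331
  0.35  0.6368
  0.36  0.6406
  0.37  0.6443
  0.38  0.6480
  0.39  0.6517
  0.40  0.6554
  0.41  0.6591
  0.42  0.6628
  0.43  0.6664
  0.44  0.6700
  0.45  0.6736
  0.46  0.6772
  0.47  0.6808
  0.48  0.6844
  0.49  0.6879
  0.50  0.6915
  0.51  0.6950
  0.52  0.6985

σ√T = 0.41 × 1.1180 = 0.4584
ln(S/K) + (r − q + σ²/2)T = ln(400/380) + (0.084 − 0.033 + 0.41²/2)·1.25 = 0.0513 + 0.1688 = 0.2201
d₁ = 0.2201 / 0.4584 = 0.4802 ⇒ 0.48
d₂ = d₁ − σ√T = 0.4802 − 0.4584 = 0.0218 ⇒ 0.02
exp(−qT) = exp(−0.033·1.25) = 0.9596;  exp(−rT) = exp(−0.084·1.25) = 0.9003
C = 400·0.9596·N(0.48) − 380·0.9003·N(0.02) = 400·0.9596·0.6844 − 380·0.9003·0.5080 = 262.7001 − 173.7939 = 88.9062

$88.91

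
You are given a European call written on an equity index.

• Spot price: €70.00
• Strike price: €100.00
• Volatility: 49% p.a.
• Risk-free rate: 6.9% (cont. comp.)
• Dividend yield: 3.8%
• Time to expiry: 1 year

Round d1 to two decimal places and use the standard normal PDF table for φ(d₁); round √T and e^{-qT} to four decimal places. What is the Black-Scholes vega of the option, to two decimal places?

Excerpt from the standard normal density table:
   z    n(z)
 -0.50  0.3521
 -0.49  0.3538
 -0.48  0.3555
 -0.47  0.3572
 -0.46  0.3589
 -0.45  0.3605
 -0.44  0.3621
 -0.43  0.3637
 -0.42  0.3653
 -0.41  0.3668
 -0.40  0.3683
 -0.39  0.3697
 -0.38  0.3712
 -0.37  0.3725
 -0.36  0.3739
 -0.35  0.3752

24.62

σ√T = 0.49·√1 = 0.4900
d₁ = [ln(70/100) + (0.069 − 0.038 + 0.49²/2)·1] / 0.4900 = [-0.3567 + 0.1510] / 0.4900 = -0.4196 ≈ -0.42
√T = √1 = 1.0000
φ(d₁) = φ(-0.42) = 0.3653
exp(−qT) = exp(−0.038·1) = 0.9627
vega = S·exp(−qT)·φ(d₁)·√T = 70·0.9627·0.3653·1.0000 = 24.6172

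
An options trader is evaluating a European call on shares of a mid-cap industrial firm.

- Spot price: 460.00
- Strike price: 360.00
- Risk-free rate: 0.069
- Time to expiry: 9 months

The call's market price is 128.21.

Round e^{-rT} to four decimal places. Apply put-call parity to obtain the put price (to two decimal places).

e^(−rT) = e^(−0.069·0.75) = 0.9496
Put-call parity: C − P = S − K·e^(−rT) = 460 − 360·0.9496 = 460 − 341.8560 = 118.1440
P = C − (C − P) = 128.21 − (118.1440) = 10.0660

10.07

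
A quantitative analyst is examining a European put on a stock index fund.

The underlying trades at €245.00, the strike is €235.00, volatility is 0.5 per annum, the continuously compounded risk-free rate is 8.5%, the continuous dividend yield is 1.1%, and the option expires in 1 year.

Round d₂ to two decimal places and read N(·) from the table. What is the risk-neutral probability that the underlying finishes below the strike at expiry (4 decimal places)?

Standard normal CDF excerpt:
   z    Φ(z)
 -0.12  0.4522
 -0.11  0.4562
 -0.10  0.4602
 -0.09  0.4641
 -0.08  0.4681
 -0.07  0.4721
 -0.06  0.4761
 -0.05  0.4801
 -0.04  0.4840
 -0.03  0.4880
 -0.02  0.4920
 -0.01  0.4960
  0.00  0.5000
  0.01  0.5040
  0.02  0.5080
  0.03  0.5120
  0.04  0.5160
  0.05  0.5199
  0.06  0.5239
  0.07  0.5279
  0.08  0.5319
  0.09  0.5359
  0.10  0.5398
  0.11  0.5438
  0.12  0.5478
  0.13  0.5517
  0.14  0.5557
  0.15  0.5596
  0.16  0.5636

0.5080

T = 1;  σ√T = 0.5000
d₁ = [ln(245/235) + (0.085 − 0.011 + 0.5²/2)·1] / 0.5000 = [0.0417 + 0.1990] / 0.5000 = 0.4813 ⇒ 0.48
d₂ = d₁ − σ√T = 0.4813 − 0.5000 = -0.0187 ⇒ -0.02
Pr(exercise) under Q = N(−d₂) = N(0.02) = 0.5080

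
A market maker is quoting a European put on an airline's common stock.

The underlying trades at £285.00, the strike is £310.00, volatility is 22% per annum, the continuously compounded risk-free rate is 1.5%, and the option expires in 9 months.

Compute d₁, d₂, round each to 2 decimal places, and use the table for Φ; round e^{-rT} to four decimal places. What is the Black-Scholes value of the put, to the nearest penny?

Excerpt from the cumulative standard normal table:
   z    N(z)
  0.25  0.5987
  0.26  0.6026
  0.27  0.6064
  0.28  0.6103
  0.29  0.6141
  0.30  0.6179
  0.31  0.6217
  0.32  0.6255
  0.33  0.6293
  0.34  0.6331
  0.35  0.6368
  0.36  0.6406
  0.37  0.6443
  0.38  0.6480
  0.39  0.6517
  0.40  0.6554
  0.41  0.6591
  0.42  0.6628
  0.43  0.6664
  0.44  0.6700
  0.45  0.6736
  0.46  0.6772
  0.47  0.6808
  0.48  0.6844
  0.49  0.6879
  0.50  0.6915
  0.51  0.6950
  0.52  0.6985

£34.77

T = 0.75;  σ√T = 0.1905
ln(S/K) + (r + σ²/2)T = ln(285/310) + (0.015 + 0.22²/2)·0.75 = -0.0841 + 0.0294 = -0.0547
d₁ = -0.0547 / 0.1905 = -0.2870 → -0.29
d₂ = d₁ − σ√T = -0.2870 − 0.1905 = -0.4775 → -0.48
e^(−rT) = e^(−0.015·0.75) = 0.9888
P = 310·0.9888·N(0.48) − 285·N(0.29) = 310·0.9888·0.6844 − 285·0.6141 = 209.7878 − 175.0185 = 34.7693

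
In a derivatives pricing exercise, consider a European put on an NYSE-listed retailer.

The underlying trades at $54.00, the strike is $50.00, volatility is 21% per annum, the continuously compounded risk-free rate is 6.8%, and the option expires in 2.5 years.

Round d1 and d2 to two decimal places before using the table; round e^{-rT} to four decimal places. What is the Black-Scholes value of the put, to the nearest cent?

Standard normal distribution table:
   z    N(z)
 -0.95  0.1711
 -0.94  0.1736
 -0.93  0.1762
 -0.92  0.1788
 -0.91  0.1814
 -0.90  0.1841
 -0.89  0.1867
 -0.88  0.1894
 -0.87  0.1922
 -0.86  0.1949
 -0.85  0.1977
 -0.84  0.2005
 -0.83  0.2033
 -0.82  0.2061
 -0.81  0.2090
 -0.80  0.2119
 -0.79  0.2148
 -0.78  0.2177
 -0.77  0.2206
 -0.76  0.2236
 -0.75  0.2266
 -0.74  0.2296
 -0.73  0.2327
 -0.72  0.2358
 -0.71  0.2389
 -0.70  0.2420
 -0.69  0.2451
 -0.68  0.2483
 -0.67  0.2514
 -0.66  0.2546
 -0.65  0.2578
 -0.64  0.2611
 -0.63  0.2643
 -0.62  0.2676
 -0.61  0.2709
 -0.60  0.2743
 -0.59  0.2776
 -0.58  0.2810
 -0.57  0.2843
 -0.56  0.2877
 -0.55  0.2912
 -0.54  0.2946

$2.06

σ√T = 0.21 × 1.5811 = 0.3320
ln(S/K) + (r + σ²/2)T = ln(54/50) + (0.068 + 0.21²/2)·2.5 = 0.0770 + 0.2251 = 0.3021
d₁ = 0.3021 / 0.3320 = 0.9098 which rounds to 0.91
d₂ = d₁ − σ√T = 0.9098 − 0.3320 = 0.5778 which rounds to 0.58
e^(−rT) = e^(−0.068·2.5) = 0.8437
N(−d₂) = N(-0.58) = 0.2810;  N(−d₁) = N(-0.91) = 0.1814
P = 50·0.8437·0.2810 − 54·0.1814 = 11.8540 − 9.7956 = 2.0584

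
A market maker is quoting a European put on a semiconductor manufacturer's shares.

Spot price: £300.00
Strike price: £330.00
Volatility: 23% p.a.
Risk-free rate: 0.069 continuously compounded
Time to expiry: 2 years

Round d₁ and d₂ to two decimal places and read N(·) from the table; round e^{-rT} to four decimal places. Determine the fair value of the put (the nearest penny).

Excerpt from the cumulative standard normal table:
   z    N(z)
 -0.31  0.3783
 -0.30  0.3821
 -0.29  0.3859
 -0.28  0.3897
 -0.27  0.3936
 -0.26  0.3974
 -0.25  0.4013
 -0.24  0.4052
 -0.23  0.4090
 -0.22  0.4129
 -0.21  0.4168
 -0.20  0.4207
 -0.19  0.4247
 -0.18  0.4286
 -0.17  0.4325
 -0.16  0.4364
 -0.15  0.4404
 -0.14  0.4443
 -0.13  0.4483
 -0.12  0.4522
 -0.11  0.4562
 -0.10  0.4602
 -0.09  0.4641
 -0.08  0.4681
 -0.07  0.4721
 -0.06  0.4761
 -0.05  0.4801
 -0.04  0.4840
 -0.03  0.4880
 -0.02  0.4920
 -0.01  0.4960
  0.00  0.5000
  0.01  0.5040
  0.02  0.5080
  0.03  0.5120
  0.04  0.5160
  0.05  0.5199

σ√T = 0.23 × 1.4142 = 0.3253
d₁ = [ln(300/330) + (0.069 + 0.23²/2)·2] / 0.3253 = [-0.0953 + 0.1909] / 0.3253 = 0.2939 ⇒ 0.29
d₂ = d₁ − σ√T = 0.2939 − 0.3253 = -0.0314 ⇒ -0.03
e^(−rT) = e^(−0.069·2) = 0.8711
N(−d₂) = N(0.03) = 0.5120;  N(−d₁) = N(-0.29) = 0.3859
P = 330·0.8711·0.5120 − 300·0.3859 = 147.1811 − 115.7700 = 31.4111

£31.41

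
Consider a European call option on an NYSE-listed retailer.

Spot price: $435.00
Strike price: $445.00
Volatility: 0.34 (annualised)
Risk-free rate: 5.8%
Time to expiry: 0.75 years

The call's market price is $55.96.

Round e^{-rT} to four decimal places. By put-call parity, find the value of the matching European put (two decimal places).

$47.00

e^(−rT) = e^(−0.058·0.75) = 0.9574
Put-call parity: C − P = S − K·e^(−rT) = 435 − 445·0.9574 = 435 − 426.0430 = 8.9570
P = C − (C − P) = 55.96 − (8.9570) = 47.0030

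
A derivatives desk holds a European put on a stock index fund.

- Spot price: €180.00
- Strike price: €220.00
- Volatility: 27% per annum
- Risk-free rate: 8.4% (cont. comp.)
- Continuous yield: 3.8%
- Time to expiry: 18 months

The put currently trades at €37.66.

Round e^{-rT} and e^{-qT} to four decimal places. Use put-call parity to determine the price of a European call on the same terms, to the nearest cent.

exp(−qT) = exp(−0.038·1.5) = 0.9446;  exp(−rT) = exp(−0.084·1.5) = 0.8816
Put-call parity: C − P = S·e^(−qT) − K·e^(−rT) = 180·0.9446 − 220·0.8816 = 170.0280 − 193.9520 = -23.9240
C = P + (C − P) = 37.66 + (-23.9240) = 13.7360

€13.74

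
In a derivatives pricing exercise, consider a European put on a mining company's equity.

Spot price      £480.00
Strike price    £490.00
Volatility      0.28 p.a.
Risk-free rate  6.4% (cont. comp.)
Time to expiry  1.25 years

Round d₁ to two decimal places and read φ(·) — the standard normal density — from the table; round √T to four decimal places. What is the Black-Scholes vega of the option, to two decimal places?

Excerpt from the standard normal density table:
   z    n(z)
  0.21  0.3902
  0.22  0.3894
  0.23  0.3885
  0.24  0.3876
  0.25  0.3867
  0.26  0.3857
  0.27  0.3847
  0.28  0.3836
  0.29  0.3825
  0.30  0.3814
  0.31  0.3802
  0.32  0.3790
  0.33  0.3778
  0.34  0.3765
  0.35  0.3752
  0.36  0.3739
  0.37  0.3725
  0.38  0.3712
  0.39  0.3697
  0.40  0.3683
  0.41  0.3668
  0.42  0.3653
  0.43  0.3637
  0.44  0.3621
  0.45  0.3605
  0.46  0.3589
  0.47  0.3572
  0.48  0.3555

201.35

σ√T = 0.28·√1.25 = 0.3130
d₁ = [ln(480/490) + (0.064 + 0.28²/2)·1.25] / 0.3130 = [-0.0206 + 0.1290] / 0.3130 = 0.3462 ≈ 0.35
√T = √1.25 = 1.1180
φ(d₁) = φ(0.35) = 0.3752
vega = S·φ(d₁)·√T = 480·0.3752·1.1180 = 201.3473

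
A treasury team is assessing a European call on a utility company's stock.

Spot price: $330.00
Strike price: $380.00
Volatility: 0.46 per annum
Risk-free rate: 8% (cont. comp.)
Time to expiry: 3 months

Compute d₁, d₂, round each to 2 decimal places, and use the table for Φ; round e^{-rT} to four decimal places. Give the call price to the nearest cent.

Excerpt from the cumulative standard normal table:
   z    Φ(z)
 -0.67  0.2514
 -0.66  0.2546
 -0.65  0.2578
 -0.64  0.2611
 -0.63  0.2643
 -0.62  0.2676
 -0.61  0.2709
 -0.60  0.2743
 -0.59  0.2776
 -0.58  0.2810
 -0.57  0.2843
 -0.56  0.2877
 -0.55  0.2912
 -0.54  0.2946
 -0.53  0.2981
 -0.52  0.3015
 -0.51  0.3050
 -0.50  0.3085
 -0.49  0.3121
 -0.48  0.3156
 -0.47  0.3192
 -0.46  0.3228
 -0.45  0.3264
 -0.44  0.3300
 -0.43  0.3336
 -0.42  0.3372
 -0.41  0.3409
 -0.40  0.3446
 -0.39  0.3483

T = 0.25;  σ√T = 0.2300
d₁ = [ln(330/380) + (0.08 + 0.46²/2)·0.25] / 0.2300 = [-0.1411 + 0.0465] / 0.2300 = -0.4114 → -0.41
d₂ = d₁ − σ√T = -0.4114 − 0.2300 = -0.6414 → -0.64
e^(−rT) = e^(−0.08·0.25) = 0.9802
N(d₁) = N(-0.41) = 0.3409;  N(d₂) = N(-0.64) = 0.2611
C = 330·0.3409 − 380·0.9802·0.2611 = 112.4970 − 97.2535 = 15.2435

$15.24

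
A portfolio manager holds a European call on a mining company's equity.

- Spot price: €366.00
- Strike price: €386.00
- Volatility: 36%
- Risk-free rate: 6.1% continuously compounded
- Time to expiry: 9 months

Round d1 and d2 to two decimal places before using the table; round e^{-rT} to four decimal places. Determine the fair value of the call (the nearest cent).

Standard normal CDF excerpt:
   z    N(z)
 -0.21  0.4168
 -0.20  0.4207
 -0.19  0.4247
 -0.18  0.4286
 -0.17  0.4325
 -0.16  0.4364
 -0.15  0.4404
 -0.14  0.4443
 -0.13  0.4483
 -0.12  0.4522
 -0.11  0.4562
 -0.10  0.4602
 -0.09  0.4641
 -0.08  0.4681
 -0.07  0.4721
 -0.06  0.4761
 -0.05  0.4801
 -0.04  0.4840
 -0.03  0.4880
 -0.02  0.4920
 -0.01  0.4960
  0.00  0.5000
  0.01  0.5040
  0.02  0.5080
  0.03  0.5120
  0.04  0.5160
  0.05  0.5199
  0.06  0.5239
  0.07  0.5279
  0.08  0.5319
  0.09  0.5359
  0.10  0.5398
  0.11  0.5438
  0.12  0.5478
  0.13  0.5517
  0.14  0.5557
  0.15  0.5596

σ√T = 0.36·√0.75 = 0.3118
d₁ = [ln(366/386) + (0.061 + ½·0.36²)·0.75] / (σ√T) = (-0.0532 + 0.0943) / 0.3118 = 0.1320 ⇒ 0.13
d₂ = 0.1320 − 0.3118 = -0.1798 ⇒ -0.18
exp(−rT) = exp(−0.061·0.75) = 0.9553
N(d₁) = N(0.13) = 0.5517;  N(d₂) = N(-0.18) = 0.4286
C = 366·0.5517 − 386·0.9553·0.4286 = 201.9222 − 158.0444 = 43.8778

€43.88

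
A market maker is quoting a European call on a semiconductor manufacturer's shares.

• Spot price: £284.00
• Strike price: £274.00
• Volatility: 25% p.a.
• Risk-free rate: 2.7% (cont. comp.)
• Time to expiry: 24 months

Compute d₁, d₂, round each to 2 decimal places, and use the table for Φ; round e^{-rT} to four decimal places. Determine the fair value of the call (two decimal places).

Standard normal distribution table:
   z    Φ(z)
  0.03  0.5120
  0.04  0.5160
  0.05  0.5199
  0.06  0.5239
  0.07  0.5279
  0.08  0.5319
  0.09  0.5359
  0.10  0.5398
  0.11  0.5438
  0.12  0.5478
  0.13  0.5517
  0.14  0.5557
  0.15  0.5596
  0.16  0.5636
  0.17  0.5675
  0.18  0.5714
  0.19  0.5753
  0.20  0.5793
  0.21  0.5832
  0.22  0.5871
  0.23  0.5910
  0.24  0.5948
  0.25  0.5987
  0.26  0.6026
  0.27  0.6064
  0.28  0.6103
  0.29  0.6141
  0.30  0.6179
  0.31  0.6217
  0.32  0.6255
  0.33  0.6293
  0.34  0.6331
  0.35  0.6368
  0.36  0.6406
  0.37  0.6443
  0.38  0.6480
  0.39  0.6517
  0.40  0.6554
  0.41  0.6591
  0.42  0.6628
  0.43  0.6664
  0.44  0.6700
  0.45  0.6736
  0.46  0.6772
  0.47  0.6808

£51.18

σ√T = 0.25 × 1.4142 = 0.3536
d₁ = [ln(284/274) + (0.027 + 0.25²/2)·2] / 0.3536 = [0.0358 + 0.1165] / 0.3536 = 0.4309 ⇒ 0.43
d₂ = d₁ − σ√T = 0.4309 − 0.3536 = 0.0773 ⇒ 0.08
e^(−rT) = e^(−0.027·2) = 0.9474
C = 284·N(0.43) − 274·0.9474·N(0.08) = 284·0.6664 − 274·0.9474·0.5319 = 189.2576 − 138.0746 = 51.1830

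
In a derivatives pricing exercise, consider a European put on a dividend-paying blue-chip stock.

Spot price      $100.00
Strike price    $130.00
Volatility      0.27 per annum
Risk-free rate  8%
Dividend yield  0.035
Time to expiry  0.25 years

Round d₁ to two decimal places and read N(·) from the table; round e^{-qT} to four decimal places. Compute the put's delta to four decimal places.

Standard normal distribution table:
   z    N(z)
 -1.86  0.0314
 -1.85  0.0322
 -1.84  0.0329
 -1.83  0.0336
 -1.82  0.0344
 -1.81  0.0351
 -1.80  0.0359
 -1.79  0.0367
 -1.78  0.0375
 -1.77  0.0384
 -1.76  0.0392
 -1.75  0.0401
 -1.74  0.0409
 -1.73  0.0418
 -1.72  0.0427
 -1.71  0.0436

σ√T = 0.27·√0.25 = 0.1350
d₁ = [ln(100/130) + (0.08 − 0.035 + 0.27²/2)·0.25] / 0.1350 = [-0.2624 + 0.0204] / 0.1350 = -1.7926 → -1.79
N(d₁) = N(-1.79) = 0.0367
Δ_put = exp(−qT)·(N(d₁) − 1) = 0.9913·(0.0367 − 1) = -0.9549

-0.9549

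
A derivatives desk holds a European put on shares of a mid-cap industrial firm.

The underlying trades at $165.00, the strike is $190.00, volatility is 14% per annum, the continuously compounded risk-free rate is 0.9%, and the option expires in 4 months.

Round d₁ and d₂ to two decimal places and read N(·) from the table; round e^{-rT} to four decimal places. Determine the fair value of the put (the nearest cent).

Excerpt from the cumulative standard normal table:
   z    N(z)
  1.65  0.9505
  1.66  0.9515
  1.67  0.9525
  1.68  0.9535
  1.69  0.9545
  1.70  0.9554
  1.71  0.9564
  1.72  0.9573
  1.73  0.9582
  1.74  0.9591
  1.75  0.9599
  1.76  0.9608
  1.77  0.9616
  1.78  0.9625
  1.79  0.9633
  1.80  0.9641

σ√T = 0.14·√0.3333 = 0.0808
d₁ = [ln(165/190) + (0.009 + 0.14²/2)·0.3333] / 0.0808 = [-0.1411 + 0.0063] / 0.0808 = -1.6679 which rounds to -1.67
d₂ = d₁ − σ√T = -1.6679 − 0.0808 = -1.7487 which rounds to -1.75
exp(−rT) = exp(−0.009·0.3333) = 0.9970
N(−d₂) = N(1.75) = 0.9599;  N(−d₁) = N(1.67) = 0.9525
P = 190·0.9970·0.9599 − 165·0.9525 = 181.8339 − 157.1625 = 24.6714

$24.67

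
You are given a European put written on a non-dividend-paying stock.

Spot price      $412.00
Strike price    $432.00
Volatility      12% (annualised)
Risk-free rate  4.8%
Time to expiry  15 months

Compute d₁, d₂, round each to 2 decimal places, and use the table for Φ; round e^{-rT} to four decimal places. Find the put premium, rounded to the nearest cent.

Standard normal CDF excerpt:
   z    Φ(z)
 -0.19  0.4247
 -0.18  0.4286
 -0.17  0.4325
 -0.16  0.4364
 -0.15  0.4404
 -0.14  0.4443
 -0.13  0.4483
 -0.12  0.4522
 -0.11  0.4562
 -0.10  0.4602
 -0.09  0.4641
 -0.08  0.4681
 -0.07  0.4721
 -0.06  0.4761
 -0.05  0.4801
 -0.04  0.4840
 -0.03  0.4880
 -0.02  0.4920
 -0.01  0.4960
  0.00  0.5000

T = 1.25;  σ√T = 0.1342
ln(S/K) + (r + σ²/2)T = ln(412/432) + (0.048 + 0.12²/2)·1.25 = -0.0474 + 0.0690 = 0.0216
d₁ = 0.0216 / 0.1342 = 0.1610 ⇒ 0.16
d₂ = d₁ − σ√T = 0.1610 − 0.1342 = 0.0268 ⇒ 0.03
exp(−rT) = exp(−0.048·1.25) = 0.9418
N(−d₂) = N(-0.03) = 0.4880;  N(−d₁) = N(-0.16) = 0.4364
P = 432·0.9418·0.4880 − 412·0.4364 = 198.5465 − 179.7968 = 18.7497

$18.75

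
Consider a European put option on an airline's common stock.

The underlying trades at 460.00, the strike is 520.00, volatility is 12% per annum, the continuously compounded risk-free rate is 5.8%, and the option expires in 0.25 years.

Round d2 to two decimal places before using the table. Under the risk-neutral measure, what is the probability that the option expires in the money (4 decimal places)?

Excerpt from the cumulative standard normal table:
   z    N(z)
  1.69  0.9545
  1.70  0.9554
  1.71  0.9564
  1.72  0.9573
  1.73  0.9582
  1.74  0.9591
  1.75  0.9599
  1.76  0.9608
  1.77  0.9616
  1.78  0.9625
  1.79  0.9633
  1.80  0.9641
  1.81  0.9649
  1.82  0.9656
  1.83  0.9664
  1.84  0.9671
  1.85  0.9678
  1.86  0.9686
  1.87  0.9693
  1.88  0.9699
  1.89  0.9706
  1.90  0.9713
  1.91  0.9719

0.9664

σ√T = 0.12·√0.25 = 0.0600
d₁ = [ln(460/520) + (0.058 + ½·0.12²)·0.25] / (σ√T) = (-0.1226 + 0.0163) / 0.0600 = -1.7717 which rounds to -1.77
d₂ = -1.7717 − 0.0600 = -1.8317 which rounds to -1.83
Risk-neutral Pr[S_T < K] = N(−d₂) = N(1.83) = 0.9664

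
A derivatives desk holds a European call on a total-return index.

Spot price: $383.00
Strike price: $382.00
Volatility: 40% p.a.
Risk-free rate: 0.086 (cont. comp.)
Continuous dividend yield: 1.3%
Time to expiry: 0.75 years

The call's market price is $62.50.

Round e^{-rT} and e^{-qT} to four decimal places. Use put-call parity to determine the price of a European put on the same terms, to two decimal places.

$41.34

e^(−qT) = e^(−0.013·0.75) = 0.9903;  e^(−rT) = e^(−0.086·0.75) = 0.9375
Put-call parity: C − P = S·e^(−qT) − K·e^(−rT) = 383·0.9903 − 382·0.9375 = 379.2849 − 358.1250 = 21.1599
P = C − (C − P) = 62.50 − (21.1599) = 41.3401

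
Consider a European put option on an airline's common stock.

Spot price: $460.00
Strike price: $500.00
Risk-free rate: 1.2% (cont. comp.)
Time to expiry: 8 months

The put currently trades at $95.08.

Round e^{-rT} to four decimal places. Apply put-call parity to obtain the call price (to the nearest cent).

exp(−rT) = exp(−0.012·0.6667) = 0.9920
Put-call parity: C − P = S − K·e^(−rT) = 460 − 500·0.9920 = 460 − 496.0000 = -36.0000
C = P + (C − P) = 95.08 + (-36.0000) = 59.0800

$59.08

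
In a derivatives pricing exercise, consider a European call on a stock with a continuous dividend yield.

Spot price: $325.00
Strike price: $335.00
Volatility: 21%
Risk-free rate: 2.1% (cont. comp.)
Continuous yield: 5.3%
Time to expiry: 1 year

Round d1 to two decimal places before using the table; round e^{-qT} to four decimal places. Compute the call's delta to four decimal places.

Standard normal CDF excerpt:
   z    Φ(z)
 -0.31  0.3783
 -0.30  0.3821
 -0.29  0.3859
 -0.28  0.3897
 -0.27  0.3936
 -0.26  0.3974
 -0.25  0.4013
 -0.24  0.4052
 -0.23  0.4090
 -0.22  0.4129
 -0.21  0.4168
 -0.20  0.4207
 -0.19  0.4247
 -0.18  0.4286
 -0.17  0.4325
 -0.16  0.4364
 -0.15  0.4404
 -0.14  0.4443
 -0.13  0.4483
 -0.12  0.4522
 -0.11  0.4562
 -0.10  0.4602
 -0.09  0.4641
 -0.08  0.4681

σ√T = 0.21·√1 = 0.2100
d₁ = [ln(325/335) + (0.021 − 0.053 + ½·0.21²)·1] / (σ√T) = (-0.0303 − 0.0100) / 0.2100 = -0.1917 → -0.19
N(d₁) = N(-0.19) = 0.4247
Δ_call = e^(−qT)·N(d₁) = 0.9484·0.4247 = 0.4028

0.4028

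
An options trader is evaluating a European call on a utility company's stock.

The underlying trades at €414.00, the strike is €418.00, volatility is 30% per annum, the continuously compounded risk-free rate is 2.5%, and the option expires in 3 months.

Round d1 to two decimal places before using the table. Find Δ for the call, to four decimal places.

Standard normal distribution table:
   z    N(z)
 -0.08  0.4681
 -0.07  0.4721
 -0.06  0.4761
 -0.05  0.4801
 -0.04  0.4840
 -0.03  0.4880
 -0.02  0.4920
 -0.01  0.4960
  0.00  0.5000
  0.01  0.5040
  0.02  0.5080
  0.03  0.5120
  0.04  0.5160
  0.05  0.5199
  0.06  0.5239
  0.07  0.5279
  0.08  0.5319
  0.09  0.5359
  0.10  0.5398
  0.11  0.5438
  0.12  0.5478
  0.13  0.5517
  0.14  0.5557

σ√T = 0.3 × 0.5000 = 0.1500
d₁ = [ln(414/418) + (0.025 + 0.3²/2)·0.25] / 0.1500 = [-0.0096 + 0.0175] / 0.1500 = 0.0526 → 0.05
N(d₁) = N(0.05) = 0.5199
Δ_call = N(d₁) = 0.5199

0.5199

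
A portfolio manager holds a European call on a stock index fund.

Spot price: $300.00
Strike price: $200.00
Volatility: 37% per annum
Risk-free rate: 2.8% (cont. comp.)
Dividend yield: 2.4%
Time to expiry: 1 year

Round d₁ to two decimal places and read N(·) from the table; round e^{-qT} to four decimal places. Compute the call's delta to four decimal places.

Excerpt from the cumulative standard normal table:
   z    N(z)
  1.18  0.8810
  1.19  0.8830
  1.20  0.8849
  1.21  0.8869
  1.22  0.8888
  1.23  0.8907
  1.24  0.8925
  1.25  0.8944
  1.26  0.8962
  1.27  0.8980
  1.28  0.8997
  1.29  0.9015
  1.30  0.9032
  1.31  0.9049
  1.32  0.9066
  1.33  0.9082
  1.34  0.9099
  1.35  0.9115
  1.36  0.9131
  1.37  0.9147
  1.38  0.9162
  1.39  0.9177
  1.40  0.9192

T = 1;  σ√T = 0.3700
d₁ = [ln(300/200) + (0.028 − 0.024 + 0.37²/2)·1] / 0.3700 = [0.4055 + 0.0725] / 0.3700 = 1.2917 ⇒ 1.29
N(d₁) = N(1.29) = 0.9015
Δ_call = exp(−qT)·N(d₁) = 0.9763·0.9015 = 0.8801

0.8801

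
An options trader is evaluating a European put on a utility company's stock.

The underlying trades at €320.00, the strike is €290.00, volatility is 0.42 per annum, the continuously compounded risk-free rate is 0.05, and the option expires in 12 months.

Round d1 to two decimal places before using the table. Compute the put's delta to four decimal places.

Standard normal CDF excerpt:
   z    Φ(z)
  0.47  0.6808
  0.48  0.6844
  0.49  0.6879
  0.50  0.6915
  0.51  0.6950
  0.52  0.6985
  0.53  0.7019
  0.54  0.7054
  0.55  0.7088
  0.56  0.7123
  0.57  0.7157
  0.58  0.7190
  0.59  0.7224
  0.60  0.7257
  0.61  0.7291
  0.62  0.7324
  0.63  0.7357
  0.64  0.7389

-0.2877

σ√T = 0.42 × 1.0000 = 0.4200
d₁ = [ln(320/290) + (0.05 + 0.42²/2)·1] / 0.4200 = [0.0984 + 0.1382] / 0.4200 = 0.5634 which rounds to 0.56
N(d₁) = N(0.56) = 0.7123
Δ_put = N(d₁) − 1 = 0.7123 − 1 = -0.2877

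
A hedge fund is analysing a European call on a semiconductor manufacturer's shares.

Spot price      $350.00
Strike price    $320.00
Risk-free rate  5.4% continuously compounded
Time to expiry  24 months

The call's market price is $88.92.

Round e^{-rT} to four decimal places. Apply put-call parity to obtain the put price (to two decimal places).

e^(−rT) = e^(−0.054·2) = 0.8976
Put-call parity: C − P = S − K·e^(−rT) = 350 − 320·0.8976 = 350 − 287.2320 = 62.7680
P = C − (C − P) = 88.92 − (62.7680) = 26.1520

$26.15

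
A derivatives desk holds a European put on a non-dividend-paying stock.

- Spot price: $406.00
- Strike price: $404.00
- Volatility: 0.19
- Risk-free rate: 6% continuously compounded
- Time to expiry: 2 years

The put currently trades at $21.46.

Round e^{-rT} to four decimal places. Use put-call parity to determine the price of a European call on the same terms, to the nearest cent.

$69.15

exp(−rT) = exp(−0.06·2) = 0.8869
Put-call parity: C − P = S − K·e^(−rT) = 406 − 404·0.8869 = 406 − 358.3076 = 47.6924
C = P + (C − P) = 21.46 + (47.6924) = 69.1524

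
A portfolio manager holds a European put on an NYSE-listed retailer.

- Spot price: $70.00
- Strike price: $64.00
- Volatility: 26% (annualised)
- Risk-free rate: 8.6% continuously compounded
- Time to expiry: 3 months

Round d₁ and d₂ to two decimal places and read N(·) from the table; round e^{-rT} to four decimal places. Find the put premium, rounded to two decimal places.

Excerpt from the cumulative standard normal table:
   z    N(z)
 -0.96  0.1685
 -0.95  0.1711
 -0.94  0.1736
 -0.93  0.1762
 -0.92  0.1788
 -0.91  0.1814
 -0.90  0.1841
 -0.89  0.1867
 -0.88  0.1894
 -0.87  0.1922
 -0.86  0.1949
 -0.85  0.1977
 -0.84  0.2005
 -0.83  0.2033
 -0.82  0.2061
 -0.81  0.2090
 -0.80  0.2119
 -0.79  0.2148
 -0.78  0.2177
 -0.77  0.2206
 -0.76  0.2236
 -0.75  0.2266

σ√T = 0.26·√0.25 = 0.1300
d₁ = [ln(70/64) + (0.086 + 0.26²/2)·0.25] / 0.1300 = [0.0896 + 0.0299] / 0.1300 = 0.9197 ≈ 0.92
d₂ = d₁ − σ√T = 0.9197 − 0.1300 = 0.7897 ≈ 0.79
exp(−rT) = exp(−0.086·0.25) = 0.9787
N(−d₂) = N(-0.79) = 0.2148;  N(−d₁) = N(-0.92) = 0.1788
P = 64·0.9787·0.2148 − 70·0.1788 = 13.4544 − 12.5160 = 0.9384

$0.94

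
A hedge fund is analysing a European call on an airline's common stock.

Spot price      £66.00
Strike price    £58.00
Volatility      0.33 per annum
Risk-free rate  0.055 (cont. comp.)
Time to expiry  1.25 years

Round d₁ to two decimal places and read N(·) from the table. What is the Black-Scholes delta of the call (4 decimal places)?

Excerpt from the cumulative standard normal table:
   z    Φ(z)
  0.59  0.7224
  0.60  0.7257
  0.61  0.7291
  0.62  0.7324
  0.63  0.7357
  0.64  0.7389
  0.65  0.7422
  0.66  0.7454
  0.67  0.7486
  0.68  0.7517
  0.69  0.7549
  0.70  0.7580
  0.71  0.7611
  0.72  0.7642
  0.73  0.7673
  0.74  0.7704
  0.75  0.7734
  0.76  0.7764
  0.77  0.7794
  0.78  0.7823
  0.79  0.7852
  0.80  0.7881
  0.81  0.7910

σ√T = 0.33 × 1.1180 = 0.3690
d₁ = [ln(66/58) + (0.055 + 0.33²/2)·1.25] / 0.3690 = [0.1292 + 0.1368] / 0.3690 = 0.7210 ⇒ 0.72
N(d₁) = N(0.72) = 0.7642
Δ_call = N(d₁) = 0.7642

0.7642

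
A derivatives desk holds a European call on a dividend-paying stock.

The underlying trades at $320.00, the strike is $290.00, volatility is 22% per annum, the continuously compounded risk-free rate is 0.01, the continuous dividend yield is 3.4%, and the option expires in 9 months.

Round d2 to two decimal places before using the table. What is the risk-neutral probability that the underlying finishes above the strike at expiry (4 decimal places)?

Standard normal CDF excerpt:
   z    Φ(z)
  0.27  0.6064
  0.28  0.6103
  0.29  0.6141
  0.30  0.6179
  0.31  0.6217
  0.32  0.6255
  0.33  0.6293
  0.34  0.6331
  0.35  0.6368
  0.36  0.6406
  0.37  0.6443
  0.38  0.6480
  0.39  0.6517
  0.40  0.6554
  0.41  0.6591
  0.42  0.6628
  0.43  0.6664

T = 0.75;  σ√T = 0.1905
d₁ = [ln(320/290) + (0.01 − 0.034 + 0.22²/2)·0.75] / 0.1905 = [0.0984 + 0.0001] / 0.1905 = 0.5175 → 0.52
d₂ = d₁ − σ√T = 0.5175 − 0.1905 = 0.3269 → 0.33
Risk-neutral Pr[S_T > K] = N(d₂) = N(0.33) = 0.6293

0.6293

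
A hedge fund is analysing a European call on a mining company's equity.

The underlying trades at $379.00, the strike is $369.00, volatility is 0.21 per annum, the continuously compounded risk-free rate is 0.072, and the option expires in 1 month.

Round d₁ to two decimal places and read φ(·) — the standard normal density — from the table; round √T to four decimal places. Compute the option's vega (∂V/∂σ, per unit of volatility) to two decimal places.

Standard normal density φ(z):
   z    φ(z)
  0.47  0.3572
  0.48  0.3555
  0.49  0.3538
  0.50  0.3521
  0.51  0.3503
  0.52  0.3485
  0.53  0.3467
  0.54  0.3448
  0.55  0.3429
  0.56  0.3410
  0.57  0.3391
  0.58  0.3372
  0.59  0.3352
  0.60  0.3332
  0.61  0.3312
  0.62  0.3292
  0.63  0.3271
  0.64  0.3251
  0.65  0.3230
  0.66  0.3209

37.10

σ√T = 0.21·√0.08333 = 0.0606
d₁ = [ln(379/369) + (0.072 + 0.21²/2)·0.08333] / 0.0606 = [0.0267 + 0.0078] / 0.0606 = 0.5704 which rounds to 0.57
√T = √0.08333 = 0.2887
φ(d₁) = φ(0.57) = 0.3391
vega = S·φ(d₁)·√T = 379·0.3391·0.2887 = 37.1034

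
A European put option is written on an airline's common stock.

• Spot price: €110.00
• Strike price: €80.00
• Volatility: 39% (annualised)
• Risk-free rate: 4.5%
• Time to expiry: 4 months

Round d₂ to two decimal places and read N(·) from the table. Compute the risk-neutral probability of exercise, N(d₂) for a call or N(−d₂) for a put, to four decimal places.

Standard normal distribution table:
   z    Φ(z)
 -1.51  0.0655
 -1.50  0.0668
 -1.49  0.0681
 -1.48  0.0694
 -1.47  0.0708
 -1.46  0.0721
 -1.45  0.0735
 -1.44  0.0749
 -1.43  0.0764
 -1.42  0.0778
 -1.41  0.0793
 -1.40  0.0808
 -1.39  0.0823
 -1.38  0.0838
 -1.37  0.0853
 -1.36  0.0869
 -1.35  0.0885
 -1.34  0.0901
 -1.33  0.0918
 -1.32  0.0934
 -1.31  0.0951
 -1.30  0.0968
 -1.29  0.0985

0.0853

σ√T = 0.39·√0.3333 = 0.2252
d₁ = [ln(110/80) + (0.045 + 0.39²/2)·0.3333] / 0.2252 = [0.3185 + 0.0403] / 0.2252 = 1.5935 ≈ 1.59
d₂ = d₁ − σ√T = 1.5935 − 0.2252 = 1.3683 ≈ 1.37
Pr(exercise) under Q = N(−d₂) = N(-1.37) = 0.0853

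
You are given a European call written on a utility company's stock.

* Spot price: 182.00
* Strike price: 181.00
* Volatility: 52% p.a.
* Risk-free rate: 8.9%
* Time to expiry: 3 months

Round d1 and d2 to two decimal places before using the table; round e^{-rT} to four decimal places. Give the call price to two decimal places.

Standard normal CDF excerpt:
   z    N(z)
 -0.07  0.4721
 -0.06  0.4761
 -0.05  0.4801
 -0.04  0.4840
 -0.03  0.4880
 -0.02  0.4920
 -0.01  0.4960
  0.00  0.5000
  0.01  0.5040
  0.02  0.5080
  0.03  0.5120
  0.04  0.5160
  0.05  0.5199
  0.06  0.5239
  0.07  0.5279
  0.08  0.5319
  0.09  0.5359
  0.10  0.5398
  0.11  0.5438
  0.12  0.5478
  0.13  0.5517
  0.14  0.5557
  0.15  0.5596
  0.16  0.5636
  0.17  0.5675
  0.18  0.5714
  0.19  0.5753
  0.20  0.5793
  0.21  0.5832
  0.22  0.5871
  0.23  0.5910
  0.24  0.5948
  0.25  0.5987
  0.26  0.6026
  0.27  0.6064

T = 0.25;  σ√T = 0.2600
d₁ = [ln(182/181) + (0.089 + 0.52²/2)·0.25] / 0.2600 = [0.0055 + 0.0561] / 0.2600 = 0.2368 ⇒ 0.24
d₂ = d₁ − σ√T = 0.2368 − 0.2600 = -0.0232 ⇒ -0.02
exp(−rT) = exp(−0.089·0.25) = 0.9780
N(d₁) = N(0.24) = 0.5948;  N(d₂) = N(-0.02) = 0.4920
C = 182·0.5948 − 181·0.9780·0.4920 = 108.2536 − 87.0929 = 21.1607

21.16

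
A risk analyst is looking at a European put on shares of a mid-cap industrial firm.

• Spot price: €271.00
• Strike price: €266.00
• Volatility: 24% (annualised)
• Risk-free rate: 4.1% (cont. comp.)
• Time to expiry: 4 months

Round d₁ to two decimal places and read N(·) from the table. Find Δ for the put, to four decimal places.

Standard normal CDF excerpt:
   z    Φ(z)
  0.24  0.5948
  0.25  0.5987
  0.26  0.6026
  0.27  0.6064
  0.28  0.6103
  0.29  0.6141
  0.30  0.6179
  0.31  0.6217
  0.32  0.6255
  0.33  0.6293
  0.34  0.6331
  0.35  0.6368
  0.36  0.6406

T = 0.3333;  σ√T = 0.1386
d₁ = [ln(271/266) + (0.041 + 0.24²/2)·0.3333] / 0.1386 = [0.0186 + 0.0233] / 0.1386 = 0.3023 which rounds to 0.30
N(d₁) = N(0.30) = 0.6179
Δ_put = N(d₁) − 1 = 0.6179 − 1 = -0.3821

-0.3821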